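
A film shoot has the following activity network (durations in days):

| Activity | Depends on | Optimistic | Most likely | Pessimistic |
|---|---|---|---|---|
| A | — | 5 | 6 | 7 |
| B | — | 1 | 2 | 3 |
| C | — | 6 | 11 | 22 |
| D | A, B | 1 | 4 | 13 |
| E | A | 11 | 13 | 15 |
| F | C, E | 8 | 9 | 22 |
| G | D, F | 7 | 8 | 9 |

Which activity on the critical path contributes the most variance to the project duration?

F

te_A = (5 + 4·6 + 7)/6 = 36/6 = 6; σ²_A = ((7−5)/6)² = 0.111
te_B = (1 + 4·2 + 3)/6 = 12/6 = 2; σ²_B = ((3−1)/6)² = 0.111
te_C = (6 + 4·11 + 22)/6 = 72/6 = 12; σ²_C = ((22−6)/6)² = 7.111
te_D = (1 + 4·4 + 13)/6 = 30/6 = 5; σ²_D = ((13−1)/6)² = 4.000
te_E = (11 + 4·13 + 15)/6 = 78/6 = 13; σ²_E = ((15−11)/6)² = 0.444
te_F = (8 + 4·9 + 22)/6 = 66/6 = 11; σ²_F = ((22−8)/6)² = 5.444
te_G = (7 + 4·8 + 9)/6 = 48/6 = 8; σ²_G = ((9−7)/6)² = 0.111

Forward pass:
ES_A = 0; EF_A = 6
ES_B = 0; EF_B = 2
ES_C = 0; EF_C = 12
ES_D = max(EF_A=6, EF_B=2) = 6; EF_D = 6+5 = 11
ES_E = 6; EF_E = 6+13 = 19
ES_F = max(EF_C=12, EF_E=19) = 19; EF_F = 19+11 = 30
ES_G = max(EF_D=11, EF_F=30) = 30; EF_G = 30+8 = 38
Expected project duration μ = 38 days. Critical path: A → E → F → G.

Variances on critical path: σ²_A=0.111, σ²_E=0.444, σ²_F=5.444, σ²_G=0.111.
Largest is σ²_F = 5.444.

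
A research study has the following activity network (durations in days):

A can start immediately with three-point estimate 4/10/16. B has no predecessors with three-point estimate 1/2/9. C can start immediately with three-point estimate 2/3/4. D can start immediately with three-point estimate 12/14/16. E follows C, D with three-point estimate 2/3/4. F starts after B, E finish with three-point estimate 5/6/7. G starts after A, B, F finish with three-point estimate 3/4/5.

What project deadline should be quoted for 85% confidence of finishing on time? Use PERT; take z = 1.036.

te_A = (4 + 4·10 + 16)/6 = 60/6 = 10; σ²_A = ((16−4)/6)² = 4.000
te_B = (1 + 4·2 + 9)/6 = 18/6 = 3; σ²_B = ((9−1)/6)² = 1.778
te_C = (2 + 4·3 + 4)/6 = 18/6 = 3; σ²_C = ((4−2)/6)² = 0.111
te_D = (12 + 4·14 + 16)/6 = 84/6 = 14; σ²_D = ((16−12)/6)² = 0.444
te_E = (2 + 4·3 + 4)/6 = 18/6 = 3; σ²_E = ((4−2)/6)² = 0.111
te_F = (5 + 4·6 + 7)/6 = 36/6 = 6; σ²_F = ((7−5)/6)² = 0.111
te_G = (3 + 4·4 + 5)/6 = 24/6 = 4; σ²_G = ((5−3)/6)² = 0.111

Forward pass:
ES_A = 0; EF_A = 10
ES_B = 0; EF_B = 3
ES_C = 0; EF_C = 3
ES_D = 0; EF_D = 14
ES_E = max(EF_C=3, EF_D=14) = 14; EF_E = 14+3 = 17
ES_F = max(EF_B=3, EF_E=17) = 17; EF_F = 17+6 = 23
ES_G = max(EF_A=10, EF_B=3, EF_F=23) = 23; EF_G = 23+4 = 27
Expected project duration μ = 27 days. Critical path: D → E → F → G.

Variance along critical path = 0.444 + 0.111 + 0.111 + 0.111 = 0.778; σ = 0.882 days.
D = μ + z·σ = 27 + 1.036·0.882 = 27.9 days

27.9 days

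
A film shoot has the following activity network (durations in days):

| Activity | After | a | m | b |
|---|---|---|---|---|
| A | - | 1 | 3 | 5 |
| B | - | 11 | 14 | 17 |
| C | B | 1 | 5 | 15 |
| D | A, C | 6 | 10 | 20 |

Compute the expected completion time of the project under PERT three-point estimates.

31 days

te_A = (1 + 4·3 + 5)/6 = 18/6 = 3
te_B = (11 + 4·14 + 17)/6 = 84/6 = 14
te_C = (1 + 4·5 + 15)/6 = 36/6 = 6
te_D = (6 + 4·10 + 20)/6 = 66/6 = 11

Forward pass:
ES_A = 0; EF_A = 3
ES_B = 0; EF_B = 14
ES_C = 14; EF_C = 14+6 = 20
ES_D = max(EF_A=3, EF_C=20) = 20; EF_D = 20+11 = 31
Expected project duration μ = 31 days. Critical path: B → C → D.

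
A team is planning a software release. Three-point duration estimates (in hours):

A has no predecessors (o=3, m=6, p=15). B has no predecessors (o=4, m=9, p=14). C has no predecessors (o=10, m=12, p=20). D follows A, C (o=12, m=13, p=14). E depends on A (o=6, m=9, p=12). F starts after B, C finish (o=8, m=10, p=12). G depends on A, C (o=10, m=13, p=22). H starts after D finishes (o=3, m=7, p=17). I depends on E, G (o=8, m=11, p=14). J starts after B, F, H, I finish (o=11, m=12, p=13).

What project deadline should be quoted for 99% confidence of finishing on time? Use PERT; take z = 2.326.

te_A = (3 + 4·6 + 15)/6 = 42/6 = 7; σ²_A = ((15−3)/6)² = 4.000
te_B = (4 + 4·9 + 14)/6 = 54/6 = 9; σ²_B = ((14−4)/6)² = 2.778
te_C = (10 + 4·12 + 20)/6 = 78/6 = 13; σ²_C = ((20−10)/6)² = 2.778
te_D = (12 + 4·13 + 14)/6 = 78/6 = 13; σ²_D = ((14−12)/6)² = 0.111
te_E = (6 + 4·9 + 12)/6 = 54/6 = 9; σ²_E = ((12−6)/6)² = 1.000
te_F = (8 + 4·10 + 12)/6 = 60/6 = 10; σ²_F = ((12−8)/6)² = 0.444
te_G = (10 + 4·13 + 22)/6 = 84/6 = 14; σ²_G = ((22−10)/6)² = 4.000
te_H = (3 + 4·7 + 17)/6 = 48/6 = 8; σ²_H = ((17−3)/6)² = 5.444
te_I = (8 + 4·11 + 14)/6 = 66/6 = 11; σ²_I = ((14−8)/6)² = 1.000
te_J = (11 + 4·12 + 13)/6 = 72/6 = 12; σ²_J = ((13−11)/6)² = 0.111

Forward pass:
ES_A = 0; EF_A = 7
ES_B = 0; EF_B = 9
ES_C = 0; EF_C = 13
ES_D = max(EF_A=7, EF_C=13) = 13; EF_D = 13+13 = 26
ES_E = 7; EF_E = 7+9 = 16
ES_F = max(EF_B=9, EF_C=13) = 13; EF_F = 13+10 = 23
ES_G = max(EF_A=7, EF_C=13) = 13; EF_G = 13+14 = 27
ES_H = 26; EF_H = 26+8 = 34
ES_I = max(EF_E=16, EF_G=27) = 27; EF_I = 27+11 = 38
ES_J = max(EF_B=9, EF_F=23, EF_H=34, EF_I=38) = 38; EF_J = 38+12 = 50
Expected project duration μ = 50 hours. Critical path: C → G → I → J.

Variance along critical path = 2.778 + 4.000 + 1.000 + 0.111 = 7.889; σ = 2.809 hours.
D = μ + z·σ = 50 + 2.326·2.809 = 56.5 hours

56.5 hours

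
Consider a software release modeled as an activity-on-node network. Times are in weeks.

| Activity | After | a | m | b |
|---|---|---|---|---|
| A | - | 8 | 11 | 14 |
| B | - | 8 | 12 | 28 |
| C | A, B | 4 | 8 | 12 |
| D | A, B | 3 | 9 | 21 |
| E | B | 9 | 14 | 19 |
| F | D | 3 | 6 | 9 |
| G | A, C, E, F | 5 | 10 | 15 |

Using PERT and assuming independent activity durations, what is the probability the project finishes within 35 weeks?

0.153

te_A = (8 + 4·11 + 14)/6 = 66/6 = 11; σ²_A = ((14−8)/6)² = 1.000
te_B = (8 + 4·12 + 28)/6 = 84/6 = 14; σ²_B = ((28−8)/6)² = 11.111
te_C = (4 + 4·8 + 12)/6 = 48/6 = 8; σ²_C = ((12−4)/6)² = 1.778
te_D = (3 + 4·9 + 21)/6 = 60/6 = 10; σ²_D = ((21−3)/6)² = 9.000
te_E = (9 + 4·14 + 19)/6 = 84/6 = 14; σ²_E = ((19−9)/6)² = 2.778
te_F = (3 + 4·6 + 9)/6 = 36/6 = 6; σ²_F = ((9−3)/6)² = 1.000
te_G = (5 + 4·10 + 15)/6 = 60/6 = 10; σ²_G = ((15−5)/6)² = 2.778

Forward pass:
ES_A = 0; EF_A = 11
ES_B = 0; EF_B = 14
ES_C = max(EF_A=11, EF_B=14) = 14; EF_C = 14+8 = 22
ES_D = max(EF_A=11, EF_B=14) = 14; EF_D = 14+10 = 24
ES_E = 14; EF_E = 14+14 = 28
ES_F = 24; EF_F = 24+6 = 30
ES_G = max(EF_A=11, EF_C=22, EF_E=28, EF_F=30) = 30; EF_G = 30+10 = 40
Expected project duration μ = 40 weeks. Critical path: B → D → F → G.

Variance along critical path = 11.111 + 9.000 + 1.000 + 2.778 = 23.889; σ = √23.889 = 4.888 weeks.
Z = (35 − 40) / 4.888 = -1.023
P(T ≤ 35) = Φ(-1.023) ≈ 0.153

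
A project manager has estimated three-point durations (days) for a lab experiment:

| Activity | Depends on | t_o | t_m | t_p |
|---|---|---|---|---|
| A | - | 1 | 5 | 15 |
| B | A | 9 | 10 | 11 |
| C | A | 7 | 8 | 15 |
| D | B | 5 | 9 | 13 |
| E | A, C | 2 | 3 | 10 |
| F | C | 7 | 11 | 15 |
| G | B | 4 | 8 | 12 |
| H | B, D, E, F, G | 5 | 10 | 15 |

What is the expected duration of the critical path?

36 days

te_A = (1 + 4·5 + 15)/6 = 36/6 = 6
te_B = (9 + 4·10 + 11)/6 = 60/6 = 10
te_C = (7 + 4·8 + 15)/6 = 54/6 = 9
te_D = (5 + 4·9 + 13)/6 = 54/6 = 9
te_E = (2 + 4·3 + 10)/6 = 24/6 = 4
te_F = (7 + 4·11 + 15)/6 = 66/6 = 11
te_G = (4 + 4·8 + 12)/6 = 48/6 = 8
te_H = (5 + 4·10 + 15)/6 = 60/6 = 10

Forward pass:
ES_A = 0; EF_A = 6
ES_B = 6; EF_B = 6+10 = 16
ES_C = 6; EF_C = 6+9 = 15
ES_D = 16; EF_D = 16+9 = 25
ES_E = max(EF_A=6, EF_C=15) = 15; EF_E = 15+4 = 19
ES_F = 15; EF_F = 15+11 = 26
ES_G = 16; EF_G = 16+8 = 24
ES_H = max(EF_B=16, EF_D=25, EF_E=19, EF_F=26, EF_G=24) = 26; EF_H = 26+10 = 36
Expected project duration μ = 36 days. Critical path: A → C → F → H.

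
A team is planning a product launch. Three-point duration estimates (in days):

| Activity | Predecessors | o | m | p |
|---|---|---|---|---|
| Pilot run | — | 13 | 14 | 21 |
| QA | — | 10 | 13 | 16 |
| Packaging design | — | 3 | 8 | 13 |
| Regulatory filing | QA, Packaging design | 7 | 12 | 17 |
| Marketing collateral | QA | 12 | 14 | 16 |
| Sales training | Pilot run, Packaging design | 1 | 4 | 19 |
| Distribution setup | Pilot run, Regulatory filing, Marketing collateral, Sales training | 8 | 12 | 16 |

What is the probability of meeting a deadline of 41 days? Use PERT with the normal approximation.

0.867

te_Pilot run = (13 + 4·14 + 21)/6 = 90/6 = 15; σ²_Pilot run = ((21−13)/6)² = 1.778
te_QA = (10 + 4·13 + 16)/6 = 78/6 = 13; σ²_QA = ((16−10)/6)² = 1.000
te_Packaging design = (3 + 4·8 + 13)/6 = 48/6 = 8; σ²_Packaging design = ((13−3)/6)² = 2.778
te_Regulatory filing = (7 + 4·12 + 17)/6 = 72/6 = 12; σ²_Regulatory filing = ((17−7)/6)² = 2.778
te_Marketing collateral = (12 + 4·14 + 16)/6 = 84/6 = 14; σ²_Marketing collateral = ((16−12)/6)² = 0.444
te_Sales training = (1 + 4·4 + 19)/6 = 36/6 = 6; σ²_Sales training = ((19−1)/6)² = 9.000
te_Distribution setup = (8 + 4·12 + 16)/6 = 72/6 = 12; σ²_Distribution setup = ((16−8)/6)² = 1.778

Forward pass:
ES_Pilot run = 0; EF_Pilot run = 15
ES_QA = 0; EF_QA = 13
ES_Packaging design = 0; EF_Packaging design = 8
ES_Regulatory filing = max(EF_QA=13, EF_Packaging design=8) = 13; EF_Regulatory filing = 13+12 = 25
ES_Marketing collateral = 13; EF_Marketing collateral = 13+14 = 27
ES_Sales training = max(EF_Pilot run=15, EF_Packaging design=8) = 15; EF_Sales training = 15+6 = 21
ES_Distribution setup = max(EF_Pilot run=15, EF_Regulatory filing=25, EF_Marketing collateral=27, EF_Sales training=21) = 27; EF_Distribution setup = 27+12 = 39
Expected project duration μ = 39 days. Critical path: QA → Marketing collateral → Distribution setup.

Variance along critical path = 1.000 + 0.444 + 1.778 = 3.222; σ = √3.222 = 1.795 days.
Z = (41 − 39) / 1.795 = 1.114
P(T ≤ 41) = Φ(1.114) ≈ 0.867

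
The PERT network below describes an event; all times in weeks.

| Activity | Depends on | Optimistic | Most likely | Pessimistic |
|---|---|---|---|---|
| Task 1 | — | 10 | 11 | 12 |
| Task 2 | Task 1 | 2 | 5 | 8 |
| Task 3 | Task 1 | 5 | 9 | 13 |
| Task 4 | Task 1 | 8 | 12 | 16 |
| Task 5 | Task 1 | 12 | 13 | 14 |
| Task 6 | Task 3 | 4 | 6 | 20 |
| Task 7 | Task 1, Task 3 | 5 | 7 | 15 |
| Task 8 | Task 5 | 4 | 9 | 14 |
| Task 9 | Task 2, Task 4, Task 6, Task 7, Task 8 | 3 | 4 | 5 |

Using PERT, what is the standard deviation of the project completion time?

te_Task 1 = (10 + 4·11 + 12)/6 = 66/6 = 11; σ²_Task 1 = ((12−10)/6)² = 0.111
te_Task 2 = (2 + 4·5 + 8)/6 = 30/6 = 5; σ²_Task 2 = ((8−2)/6)² = 1.000
te_Task 3 = (5 + 4·9 + 13)/6 = 54/6 = 9; σ²_Task 3 = ((13−5)/6)² = 1.778
te_Task 4 = (8 + 4·12 + 16)/6 = 72/6 = 12; σ²_Task 4 = ((16−8)/6)² = 1.778
te_Task 5 = (12 + 4·13 + 14)/6 = 78/6 = 13; σ²_Task 5 = ((14−12)/6)² = 0.111
te_Task 6 = (4 + 4·6 + 20)/6 = 48/6 = 8; σ²_Task 6 = ((20−4)/6)² = 7.111
te_Task 7 = (5 + 4·7 + 15)/6 = 48/6 = 8; σ²_Task 7 = ((15−5)/6)² = 2.778
te_Task 8 = (4 + 4·9 + 14)/6 = 54/6 = 9; σ²_Task 8 = ((14−4)/6)² = 2.778
te_Task 9 = (3 + 4·4 + 5)/6 = 24/6 = 4; σ²_Task 9 = ((5−3)/6)² = 0.111

Forward pass:
ES_Task 1 = 0; EF_Task 1 = 11
ES_Task 2 = 11; EF_Task 2 = 11+5 = 16
ES_Task 3 = 11; EF_Task 3 = 11+9 = 20
ES_Task 4 = 11; EF_Task 4 = 11+12 = 23
ES_Task 5 = 11; EF_Task 5 = 11+13 = 24
ES_Task 6 = 20; EF_Task 6 = 20+8 = 28
ES_Task 7 = max(EF_Task 1=11, EF_Task 3=20) = 20; EF_Task 7 = 20+8 = 28
ES_Task 8 = 24; EF_Task 8 = 24+9 = 33
ES_Task 9 = max(EF_Task 2=16, EF_Task 4=23, EF_Task 6=28, EF_Task 7=28, EF_Task 8=33) = 33; EF_Task 9 = 33+4 = 37
Expected project duration μ = 37 weeks. Critical path: Task 1 → Task 5 → Task 8 → Task 9.

Variance along critical path = 0.111 + 0.111 + 2.778 + 0.111 = 3.111
σ = √3.111 = 1.764 weeks

1.76 weeks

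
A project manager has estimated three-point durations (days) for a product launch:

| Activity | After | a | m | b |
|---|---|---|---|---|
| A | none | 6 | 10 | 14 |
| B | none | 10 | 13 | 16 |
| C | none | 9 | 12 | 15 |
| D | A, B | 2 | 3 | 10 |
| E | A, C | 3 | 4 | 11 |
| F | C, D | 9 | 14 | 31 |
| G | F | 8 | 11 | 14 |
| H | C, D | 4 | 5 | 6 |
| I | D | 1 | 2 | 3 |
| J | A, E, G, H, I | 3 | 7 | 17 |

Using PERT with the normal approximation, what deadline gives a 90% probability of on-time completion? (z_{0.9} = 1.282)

te_A = (6 + 4·10 + 14)/6 = 60/6 = 10; σ²_A = ((14−6)/6)² = 1.778
te_B = (10 + 4·13 + 16)/6 = 78/6 = 13; σ²_B = ((16−10)/6)² = 1.000
te_C = (9 + 4·12 + 15)/6 = 72/6 = 12; σ²_C = ((15−9)/6)² = 1.000
te_D = (2 + 4·3 + 10)/6 = 24/6 = 4; σ²_D = ((10−2)/6)² = 1.778
te_E = (3 + 4·4 + 11)/6 = 30/6 = 5; σ²_E = ((11−3)/6)² = 1.778
te_F = (9 + 4·14 + 31)/6 = 96/6 = 16; σ²_F = ((31−9)/6)² = 13.444
te_G = (8 + 4·11 + 14)/6 = 66/6 = 11; σ²_G = ((14−8)/6)² = 1.000
te_H = (4 + 4·5 + 6)/6 = 30/6 = 5; σ²_H = ((6−4)/6)² = 0.111
te_I = (1 + 4·2 + 3)/6 = 12/6 = 2; σ²_I = ((3−1)/6)² = 0.111
te_J = (3 + 4·7 + 17)/6 = 48/6 = 8; σ²_J = ((17−3)/6)² = 5.444

Forward pass:
ES_A = 0; EF_A = 10
ES_B = 0; EF_B = 13
ES_C = 0; EF_C = 12
ES_D = max(EF_A=10, EF_B=13) = 13; EF_D = 13+4 = 17
ES_E = max(EF_A=10, EF_C=12) = 12; EF_E = 12+5 = 17
ES_F = max(EF_C=12, EF_D=17) = 17; EF_F = 17+16 = 33
ES_G = 33; EF_G = 33+11 = 44
ES_H = max(EF_C=12, EF_D=17) = 17; EF_H = 17+5 = 22
ES_I = 17; EF_I = 17+2 = 19
ES_J = max(EF_A=10, EF_E=17, EF_G=44, EF_H=22, EF_I=19) = 44; EF_J = 44+8 = 52
Expected project duration μ = 52 days. Critical path: B → D → F → G → J.

Variance along critical path = 1.000 + 1.778 + 13.444 + 1.000 + 5.444 = 22.667; σ = 4.761 days.
D = μ + z·σ = 52 + 1.282·4.761 = 58.1 days

58.1 days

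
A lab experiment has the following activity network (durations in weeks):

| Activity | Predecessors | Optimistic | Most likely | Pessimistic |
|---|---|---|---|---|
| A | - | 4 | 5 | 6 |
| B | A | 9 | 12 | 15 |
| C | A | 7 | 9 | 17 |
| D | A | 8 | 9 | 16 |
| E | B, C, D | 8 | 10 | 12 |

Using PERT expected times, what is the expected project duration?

27 weeks

te_A = (4 + 4·5 + 6)/6 = 30/6 = 5
te_B = (9 + 4·12 + 15)/6 = 72/6 = 12
te_C = (7 + 4·9 + 17)/6 = 60/6 = 10
te_D = (8 + 4·9 + 16)/6 = 60/6 = 10
te_E = (8 + 4·10 + 12)/6 = 60/6 = 10

Forward pass:
ES_A = 0; EF_A = 5
ES_B = 5; EF_B = 5+12 = 17
ES_C = 5; EF_C = 5+10 = 15
ES_D = 5; EF_D = 5+10 = 15
ES_E = max(EF_B=17, EF_C=15, EF_D=15) = 17; EF_E = 17+10 = 27
Expected project duration μ = 27 weeks. Critical path: A → B → E.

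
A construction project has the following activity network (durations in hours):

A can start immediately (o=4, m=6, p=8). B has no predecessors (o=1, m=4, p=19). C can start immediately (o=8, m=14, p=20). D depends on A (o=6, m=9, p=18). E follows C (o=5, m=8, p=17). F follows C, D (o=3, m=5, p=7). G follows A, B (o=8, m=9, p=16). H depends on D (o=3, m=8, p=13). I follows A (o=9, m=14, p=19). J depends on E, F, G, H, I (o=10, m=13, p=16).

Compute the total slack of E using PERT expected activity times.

te_A = (4 + 4·6 + 8)/6 = 36/6 = 6
te_B = (1 + 4·4 + 19)/6 = 36/6 = 6
te_C = (8 + 4·14 + 20)/6 = 84/6 = 14
te_D = (6 + 4·9 + 18)/6 = 60/6 = 10
te_E = (5 + 4·8 + 17)/6 = 54/6 = 9
te_F = (3 + 4·5 + 7)/6 = 30/6 = 5
te_G = (8 + 4·9 + 16)/6 = 60/6 = 10
te_H = (3 + 4·8 + 13)/6 = 48/6 = 8
te_I = (9 + 4·14 + 19)/6 = 84/6 = 14
te_J = (10 + 4·13 + 16)/6 = 78/6 = 13

Forward pass:
ES_A = 0; EF_A = 6
ES_B = 0; EF_B = 6
ES_C = 0; EF_C = 14
ES_D = 6; EF_D = 6+10 = 16
ES_E = 14; EF_E = 14+9 = 23
ES_F = max(EF_C=14, EF_D=16) = 16; EF_F = 16+5 = 21
ES_G = max(EF_A=6, EF_B=6) = 6; EF_G = 6+10 = 16
ES_H = 16; EF_H = 16+8 = 24
ES_I = 6; EF_I = 6+14 = 20
ES_J = max(EF_E=23, EF_F=21, EF_G=16, EF_H=24, EF_I=20) = 24; EF_J = 24+13 = 37
Expected project duration μ = 37 hours. Critical path: A → D → H → J.

Backward pass:
LF_J = 37; LS_J = 37−13 = 24
LF_I = LS_J = 24; LS_I = 24−14 = 10
LF_H = LS_J = 24; LS_H = 24−8 = 16
LF_G = LS_J = 24; LS_G = 24−10 = 14
LF_F = LS_J = 24; LS_F = 24−5 = 19
LF_E = LS_J = 24; LS_E = 24−9 = 15
LF_D = min(LS_F=19, LS_H=16) = 16; LS_D = 16−10 = 6
LF_C = min(LS_E=15, LS_F=19) = 15; LS_C = 15−14 = 1
LF_B = LS_G = 14; LS_B = 14−6 = 8
LF_A = min(LS_D=6, LS_G=14, LS_I=10) = 6; LS_A = 6−6 = 0
Slack_E = LS_E − ES_E = 15 − 14 = 1

1 hours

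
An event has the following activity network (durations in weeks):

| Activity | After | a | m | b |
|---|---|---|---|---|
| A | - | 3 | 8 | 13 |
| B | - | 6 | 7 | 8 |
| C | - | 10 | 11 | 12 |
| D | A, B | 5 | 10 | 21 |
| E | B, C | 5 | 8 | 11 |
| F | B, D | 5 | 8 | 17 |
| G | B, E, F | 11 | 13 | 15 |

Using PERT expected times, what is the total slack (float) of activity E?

te_A = (3 + 4·8 + 13)/6 = 48/6 = 8
te_B = (6 + 4·7 + 8)/6 = 42/6 = 7
te_C = (10 + 4·11 + 12)/6 = 66/6 = 11
te_D = (5 + 4·10 + 21)/6 = 66/6 = 11
te_E = (5 + 4·8 + 11)/6 = 48/6 = 8
te_F = (5 + 4·8 + 17)/6 = 54/6 = 9
te_G = (11 + 4·13 + 15)/6 = 78/6 = 13

Forward pass:
ES_A = 0; EF_A = 8
ES_B = 0; EF_B = 7
ES_C = 0; EF_C = 11
ES_D = max(EF_A=8, EF_B=7) = 8; EF_D = 8+11 = 19
ES_E = max(EF_B=7, EF_C=11) = 11; EF_E = 11+8 = 19
ES_F = max(EF_B=7, EF_D=19) = 19; EF_F = 19+9 = 28
ES_G = max(EF_B=7, EF_E=19, EF_F=28) = 28; EF_G = 28+13 = 41
Expected project duration μ = 41 weeks. Critical path: A → D → F → G.

Backward pass:
LF_G = 41; LS_G = 41−13 = 28
LF_F = LS_G = 28; LS_F = 28−9 = 19
LF_E = LS_G = 28; LS_E = 28−8 = 20
LF_D = LS_F = 19; LS_D = 19−11 = 8
LF_C = LS_E = 20; LS_C = 20−11 = 9
LF_B = min(LS_D=8, LS_E=20, LS_F=19, LS_G=28) = 8; LS_B = 8−7 = 1
LF_A = LS_D = 8; LS_A = 8−8 = 0
Slack_E = LS_E − ES_E = 20 − 11 = 9

9 weeks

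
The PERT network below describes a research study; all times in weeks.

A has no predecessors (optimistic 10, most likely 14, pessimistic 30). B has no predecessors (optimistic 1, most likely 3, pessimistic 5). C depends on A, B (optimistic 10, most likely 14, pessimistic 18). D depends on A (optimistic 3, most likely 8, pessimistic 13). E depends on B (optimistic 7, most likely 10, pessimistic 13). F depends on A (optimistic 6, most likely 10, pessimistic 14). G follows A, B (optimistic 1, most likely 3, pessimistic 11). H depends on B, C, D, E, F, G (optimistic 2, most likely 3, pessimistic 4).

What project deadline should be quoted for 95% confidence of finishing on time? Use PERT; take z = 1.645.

te_A = (10 + 4·14 + 30)/6 = 96/6 = 16; σ²_A = ((30−10)/6)² = 11.111
te_B = (1 + 4·3 + 5)/6 = 18/6 = 3; σ²_B = ((5−1)/6)² = 0.444
te_C = (10 + 4·14 + 18)/6 = 84/6 = 14; σ²_C = ((18−10)/6)² = 1.778
te_D = (3 + 4·8 + 13)/6 = 48/6 = 8; σ²_D = ((13−3)/6)² = 2.778
te_E = (7 + 4·10 + 13)/6 = 60/6 = 10; σ²_E = ((13−7)/6)² = 1.000
te_F = (6 + 4·10 + 14)/6 = 60/6 = 10; σ²_F = ((14−6)/6)² = 1.778
te_G = (1 + 4·3 + 11)/6 = 24/6 = 4; σ²_G = ((11−1)/6)² = 2.778
te_H = (2 + 4·3 + 4)/6 = 18/6 = 3; σ²_H = ((4−2)/6)² = 0.111

Forward pass:
ES_A = 0; EF_A = 16
ES_B = 0; EF_B = 3
ES_C = max(EF_A=16, EF_B=3) = 16; EF_C = 16+14 = 30
ES_D = 16; EF_D = 16+8 = 24
ES_E = 3; EF_E = 3+10 = 13
ES_F = 16; EF_F = 16+10 = 26
ES_G = max(EF_A=16, EF_B=3) = 16; EF_G = 16+4 = 20
ES_H = max(EF_B=3, EF_C=30, EF_D=24, EF_E=13, EF_F=26, EF_G=20) = 30; EF_H = 30+3 = 33
Expected project duration μ = 33 weeks. Critical path: A → C → H.

Variance along critical path = 11.111 + 1.778 + 0.111 = 13.000; σ = 3.606 weeks.
D = μ + z·σ = 33 + 1.645·3.606 = 38.9 weeks

38.9 weeks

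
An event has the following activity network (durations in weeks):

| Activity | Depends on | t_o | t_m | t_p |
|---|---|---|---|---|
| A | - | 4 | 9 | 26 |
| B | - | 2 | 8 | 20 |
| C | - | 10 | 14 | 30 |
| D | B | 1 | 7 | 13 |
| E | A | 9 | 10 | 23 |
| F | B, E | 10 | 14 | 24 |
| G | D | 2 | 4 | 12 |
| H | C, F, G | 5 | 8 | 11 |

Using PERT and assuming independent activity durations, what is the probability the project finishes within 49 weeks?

te_A = (4 + 4·9 + 26)/6 = 66/6 = 11; σ²_A = ((26−4)/6)² = 13.444
te_B = (2 + 4·8 + 20)/6 = 54/6 = 9; σ²_B = ((20−2)/6)² = 9.000
te_C = (10 + 4·14 + 30)/6 = 96/6 = 16; σ²_C = ((30−10)/6)² = 11.111
te_D = (1 + 4·7 + 13)/6 = 42/6 = 7; σ²_D = ((13−1)/6)² = 4.000
te_E = (9 + 4·10 + 23)/6 = 72/6 = 12; σ²_E = ((23−9)/6)² = 5.444
te_F = (10 + 4·14 + 24)/6 = 90/6 = 15; σ²_F = ((24−10)/6)² = 5.444
te_G = (2 + 4·4 + 12)/6 = 30/6 = 5; σ²_G = ((12−2)/6)² = 2.778
te_H = (5 + 4·8 + 11)/6 = 48/6 = 8; σ²_H = ((11−5)/6)² = 1.000

Forward pass:
ES_A = 0; EF_A = 11
ES_B = 0; EF_B = 9
ES_C = 0; EF_C = 16
ES_D = 9; EF_D = 9+7 = 16
ES_E = 11; EF_E = 11+12 = 23
ES_F = max(EF_B=9, EF_E=23) = 23; EF_F = 23+15 = 38
ES_G = 16; EF_G = 16+5 = 21
ES_H = max(EF_C=16, EF_F=38, EF_G=21) = 38; EF_H = 38+8 = 46
Expected project duration μ = 46 weeks. Critical path: A → E → F → H.

Variance along critical path = 13.444 + 5.444 + 5.444 + 1.000 = 25.333; σ = √25.333 = 5.033 weeks.
Z = (49 − 46) / 5.033 = 0.596
P(T ≤ 49) = Φ(0.596) ≈ 0.724

0.724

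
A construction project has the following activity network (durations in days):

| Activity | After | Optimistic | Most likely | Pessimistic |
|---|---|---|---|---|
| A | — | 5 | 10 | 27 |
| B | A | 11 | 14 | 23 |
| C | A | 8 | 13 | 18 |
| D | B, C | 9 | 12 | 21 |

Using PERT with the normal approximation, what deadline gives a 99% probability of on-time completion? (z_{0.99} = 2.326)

te_A = (5 + 4·10 + 27)/6 = 72/6 = 12; σ²_A = ((27−5)/6)² = 13.444
te_B = (11 + 4·14 + 23)/6 = 90/6 = 15; σ²_B = ((23−11)/6)² = 4.000
te_C = (8 + 4·13 + 18)/6 = 78/6 = 13; σ²_C = ((18−8)/6)² = 2.778
te_D = (9 + 4·12 + 21)/6 = 78/6 = 13; σ²_D = ((21−9)/6)² = 4.000

Forward pass:
ES_A = 0; EF_A = 12
ES_B = 12; EF_B = 12+15 = 27
ES_C = 12; EF_C = 12+13 = 25
ES_D = max(EF_B=27, EF_C=25) = 27; EF_D = 27+13 = 40
Expected project duration μ = 40 days. Critical path: A → B → D.

Variance along critical path = 13.444 + 4.000 + 4.000 = 21.444; σ = 4.631 days.
D = μ + z·σ = 40 + 2.326·4.631 = 50.8 days

50.8 days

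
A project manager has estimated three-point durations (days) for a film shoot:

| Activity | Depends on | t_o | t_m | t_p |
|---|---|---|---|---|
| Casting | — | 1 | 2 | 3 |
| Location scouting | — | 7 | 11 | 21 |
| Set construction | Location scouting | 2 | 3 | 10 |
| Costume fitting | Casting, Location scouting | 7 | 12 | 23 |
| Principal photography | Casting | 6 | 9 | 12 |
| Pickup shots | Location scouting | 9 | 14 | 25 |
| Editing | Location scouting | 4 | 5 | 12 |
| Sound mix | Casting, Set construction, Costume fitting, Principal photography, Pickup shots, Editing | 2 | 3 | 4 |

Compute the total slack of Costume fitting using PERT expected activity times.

te_Casting = (1 + 4·2 + 3)/6 = 12/6 = 2
te_Location scouting = (7 + 4·11 + 21)/6 = 72/6 = 12
te_Set construction = (2 + 4·3 + 10)/6 = 24/6 = 4
te_Costume fitting = (7 + 4·12 + 23)/6 = 78/6 = 13
te_Principal photography = (6 + 4·9 + 12)/6 = 54/6 = 9
te_Pickup shots = (9 + 4·14 + 25)/6 = 90/6 = 15
te_Editing = (4 + 4·5 + 12)/6 = 36/6 = 6
te_Sound mix = (2 + 4·3 + 4)/6 = 18/6 = 3

Forward pass:
ES_Casting = 0; EF_Casting = 2
ES_Location scouting = 0; EF_Location scouting = 12
ES_Set construction = 12; EF_Set construction = 12+4 = 16
ES_Costume fitting = max(EF_Casting=2, EF_Location scouting=12) = 12; EF_Costume fitting = 12+13 = 25
ES_Principal photography = 2; EF_Principal photography = 2+9 = 11
ES_Pickup shots = 12; EF_Pickup shots = 12+15 = 27
ES_Editing = 12; EF_Editing = 12+6 = 18
ES_Sound mix = max(EF_Casting=2, EF_Set construction=16, EF_Costume fitting=25, EF_Principal photography=11, EF_Pickup shots=27, EF_Editing=18) = 27; EF_Sound mix = 27+3 = 30
Expected project duration μ = 30 days. Critical path: Location scouting → Pickup shots → Sound mix.

Backward pass:
LF_Sound mix = 30; LS_Sound mix = 30−3 = 27
LF_Editing = LS_Sound mix = 27; LS_Editing = 27−6 = 21
LF_Pickup shots = LS_Sound mix = 27; LS_Pickup shots = 27−15 = 12
LF_Principal photography = LS_Sound mix = 27; LS_Principal photography = 27−9 = 18
LF_Costume fitting = LS_Sound mix = 27; LS_Costume fitting = 27−13 = 14
LF_Set construction = LS_Sound mix = 27; LS_Set construction = 27−4 = 23
LF_Location scouting = min(LS_Set construction=23, LS_Costume fitting=14, LS_Pickup shots=12, LS_Editing=21) = 12; LS_Location scouting = 12−12 = 0
LF_Casting = min(LS_Costume fitting=14, LS_Principal photography=18, LS_Sound mix=27) = 14; LS_Casting = 14−2 = 12
Slack_Costume fitting = LS_Costume fitting − ES_Costume fitting = 14 − 12 = 2

2 days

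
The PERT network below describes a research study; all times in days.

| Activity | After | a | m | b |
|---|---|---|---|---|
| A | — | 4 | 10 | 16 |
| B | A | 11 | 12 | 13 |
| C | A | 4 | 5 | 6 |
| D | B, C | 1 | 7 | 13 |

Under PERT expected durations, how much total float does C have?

7 days

te_A = (4 + 4·10 + 16)/6 = 60/6 = 10
te_B = (11 + 4·12 + 13)/6 = 72/6 = 12
te_C = (4 + 4·5 + 6)/6 = 30/6 = 5
te_D = (1 + 4·7 + 13)/6 = 42/6 = 7

Forward pass:
ES_A = 0; EF_A = 10
ES_B = 10; EF_B = 10+12 = 22
ES_C = 10; EF_C = 10+5 = 15
ES_D = max(EF_B=22, EF_C=15) = 22; EF_D = 22+7 = 29
Expected project duration μ = 29 days. Critical path: A → B → D.

Backward pass:
LF_D = 29; LS_D = 29−7 = 22
LF_C = LS_D = 22; LS_C = 22−5 = 17
LF_B = LS_D = 22; LS_B = 22−12 = 10
LF_A = min(LS_B=10, LS_C=17) = 10; LS_A = 10−10 = 0
Slack_C = LS_C − ES_C = 17 − 10 = 7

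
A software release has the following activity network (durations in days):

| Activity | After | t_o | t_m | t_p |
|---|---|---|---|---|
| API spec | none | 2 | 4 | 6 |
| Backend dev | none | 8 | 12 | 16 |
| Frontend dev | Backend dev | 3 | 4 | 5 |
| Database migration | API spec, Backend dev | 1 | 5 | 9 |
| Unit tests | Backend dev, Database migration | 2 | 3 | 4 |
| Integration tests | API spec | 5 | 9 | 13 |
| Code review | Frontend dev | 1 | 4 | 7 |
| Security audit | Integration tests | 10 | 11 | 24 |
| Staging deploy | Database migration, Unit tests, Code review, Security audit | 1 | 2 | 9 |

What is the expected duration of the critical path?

29 days

te_API spec = (2 + 4·4 + 6)/6 = 24/6 = 4
te_Backend dev = (8 + 4·12 + 16)/6 = 72/6 = 12
te_Frontend dev = (3 + 4·4 + 5)/6 = 24/6 = 4
te_Database migration = (1 + 4·5 + 9)/6 = 30/6 = 5
te_Unit tests = (2 + 4·3 + 4)/6 = 18/6 = 3
te_Integration tests = (5 + 4·9 + 13)/6 = 54/6 = 9
te_Code review = (1 + 4·4 + 7)/6 = 24/6 = 4
te_Security audit = (10 + 4·11 + 24)/6 = 78/6 = 13
te_Staging deploy = (1 + 4·2 + 9)/6 = 18/6 = 3

Forward pass:
ES_API spec = 0; EF_API spec = 4
ES_Backend dev = 0; EF_Backend dev = 12
ES_Frontend dev = 12; EF_Frontend dev = 12+4 = 16
ES_Database migration = max(EF_API spec=4, EF_Backend dev=12) = 12; EF_Database migration = 12+5 = 17
ES_Unit tests = max(EF_Backend dev=12, EF_Database migration=17) = 17; EF_Unit tests = 17+3 = 20
ES_Integration tests = 4; EF_Integration tests = 4+9 = 13
ES_Code review = 16; EF_Code review = 16+4 = 20
ES_Security audit = 13; EF_Security audit = 13+13 = 26
ES_Staging deploy = max(EF_Database migration=17, EF_Unit tests=20, EF_Code review=20, EF_Security audit=26) = 26; EF_Staging deploy = 26+3 = 29
Expected project duration μ = 29 days. Critical path: API spec → Integration tests → Security audit → Staging deploy.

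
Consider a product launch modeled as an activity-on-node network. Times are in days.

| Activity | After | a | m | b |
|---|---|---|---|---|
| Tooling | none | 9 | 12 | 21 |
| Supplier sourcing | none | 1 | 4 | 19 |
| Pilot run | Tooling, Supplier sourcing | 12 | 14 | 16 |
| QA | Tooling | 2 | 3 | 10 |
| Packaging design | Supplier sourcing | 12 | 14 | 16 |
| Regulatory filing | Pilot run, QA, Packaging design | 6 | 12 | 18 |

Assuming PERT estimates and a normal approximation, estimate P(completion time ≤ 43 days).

0.916

te_Tooling = (9 + 4·12 + 21)/6 = 78/6 = 13; σ²_Tooling = ((21−9)/6)² = 4.000
te_Supplier sourcing = (1 + 4·4 + 19)/6 = 36/6 = 6; σ²_Supplier sourcing = ((19−1)/6)² = 9.000
te_Pilot run = (12 + 4·14 + 16)/6 = 84/6 = 14; σ²_Pilot run = ((16−12)/6)² = 0.444
te_QA = (2 + 4·3 + 10)/6 = 24/6 = 4; σ²_QA = ((10−2)/6)² = 1.778
te_Packaging design = (12 + 4·14 + 16)/6 = 84/6 = 14; σ²_Packaging design = ((16−12)/6)² = 0.444
te_Regulatory filing = (6 + 4·12 + 18)/6 = 72/6 = 12; σ²_Regulatory filing = ((18−6)/6)² = 4.000

Forward pass:
ES_Tooling = 0; EF_Tooling = 13
ES_Supplier sourcing = 0; EF_Supplier sourcing = 6
ES_Pilot run = max(EF_Tooling=13, EF_Supplier sourcing=6) = 13; EF_Pilot run = 13+14 = 27
ES_QA = 13; EF_QA = 13+4 = 17
ES_Packaging design = 6; EF_Packaging design = 6+14 = 20
ES_Regulatory filing = max(EF_Pilot run=27, EF_QA=17, EF_Packaging design=20) = 27; EF_Regulatory filing = 27+12 = 39
Expected project duration μ = 39 days. Critical path: Tooling → Pilot run → Regulatory filing.

Variance along critical path = 4.000 + 0.444 + 4.000 = 8.444; σ = √8.444 = 2.906 days.
Z = (43 − 39) / 2.906 = 1.376
P(T ≤ 43) = Φ(1.376) ≈ 0.916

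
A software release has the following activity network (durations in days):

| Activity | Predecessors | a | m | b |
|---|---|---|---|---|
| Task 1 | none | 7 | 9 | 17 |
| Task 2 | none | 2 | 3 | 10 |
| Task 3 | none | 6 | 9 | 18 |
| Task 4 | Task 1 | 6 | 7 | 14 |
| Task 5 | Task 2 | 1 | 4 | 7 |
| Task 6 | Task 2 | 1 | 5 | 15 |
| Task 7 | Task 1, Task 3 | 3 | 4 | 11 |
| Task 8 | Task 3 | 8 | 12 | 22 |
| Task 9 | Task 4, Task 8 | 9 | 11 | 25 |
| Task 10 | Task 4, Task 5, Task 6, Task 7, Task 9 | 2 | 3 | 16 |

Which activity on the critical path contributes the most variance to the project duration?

Task 9

te_Task 1 = (7 + 4·9 + 17)/6 = 60/6 = 10; σ²_Task 1 = ((17−7)/6)² = 2.778
te_Task 2 = (2 + 4·3 + 10)/6 = 24/6 = 4; σ²_Task 2 = ((10−2)/6)² = 1.778
te_Task 3 = (6 + 4·9 + 18)/6 = 60/6 = 10; σ²_Task 3 = ((18−6)/6)² = 4.000
te_Task 4 = (6 + 4·7 + 14)/6 = 48/6 = 8; σ²_Task 4 = ((14−6)/6)² = 1.778
te_Task 5 = (1 + 4·4 + 7)/6 = 24/6 = 4; σ²_Task 5 = ((7−1)/6)² = 1.000
te_Task 6 = (1 + 4·5 + 15)/6 = 36/6 = 6; σ²_Task 6 = ((15−1)/6)² = 5.444
te_Task 7 = (3 + 4·4 + 11)/6 = 30/6 = 5; σ²_Task 7 = ((11−3)/6)² = 1.778
te_Task 8 = (8 + 4·12 + 22)/6 = 78/6 = 13; σ²_Task 8 = ((22−8)/6)² = 5.444
te_Task 9 = (9 + 4·11 + 25)/6 = 78/6 = 13; σ²_Task 9 = ((25−9)/6)² = 7.111
te_Task 10 = (2 + 4·3 + 16)/6 = 30/6 = 5; σ²_Task 10 = ((16−2)/6)² = 5.444

Forward pass:
ES_Task 1 = 0; EF_Task 1 = 10
ES_Task 2 = 0; EF_Task 2 = 4
ES_Task 3 = 0; EF_Task 3 = 10
ES_Task 4 = 10; EF_Task 4 = 10+8 = 18
ES_Task 5 = 4; EF_Task 5 = 4+4 = 8
ES_Task 6 = 4; EF_Task 6 = 4+6 = 10
ES_Task 7 = max(EF_Task 1=10, EF_Task 3=10) = 10; EF_Task 7 = 10+5 = 15
ES_Task 8 = 10; EF_Task 8 = 10+13 = 23
ES_Task 9 = max(EF_Task 4=18, EF_Task 8=23) = 23; EF_Task 9 = 23+13 = 36
ES_Task 10 = max(EF_Task 4=18, EF_Task 5=8, EF_Task 6=10, EF_Task 7=15, EF_Task 9=36) = 36; EF_Task 10 = 36+5 = 41
Expected project duration μ = 41 days. Critical path: Task 3 → Task 8 → Task 9 → Task 10.

Variances on critical path: σ²_Task 3=4.000, σ²_Task 8=5.444, σ²_Task 9=7.111, σ²_Task 10=5.444.
Largest is σ²_Task 9 = 7.111.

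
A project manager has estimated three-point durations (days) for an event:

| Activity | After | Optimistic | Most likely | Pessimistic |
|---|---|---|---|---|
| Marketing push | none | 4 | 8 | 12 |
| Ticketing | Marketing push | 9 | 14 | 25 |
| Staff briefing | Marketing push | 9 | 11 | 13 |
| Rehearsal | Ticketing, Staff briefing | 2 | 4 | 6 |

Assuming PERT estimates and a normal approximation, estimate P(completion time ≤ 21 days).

te_Marketing push = (4 + 4·8 + 12)/6 = 48/6 = 8; σ²_Marketing push = ((12−4)/6)² = 1.778
te_Ticketing = (9 + 4·14 + 25)/6 = 90/6 = 15; σ²_Ticketing = ((25−9)/6)² = 7.111
te_Staff briefing = (9 + 4·11 + 13)/6 = 66/6 = 11; σ²_Staff briefing = ((13−9)/6)² = 0.444
te_Rehearsal = (2 + 4·4 + 6)/6 = 24/6 = 4; σ²_Rehearsal = ((6−2)/6)² = 0.444

Forward pass:
ES_Marketing push = 0; EF_Marketing push = 8
ES_Ticketing = 8; EF_Ticketing = 8+15 = 23
ES_Staff briefing = 8; EF_Staff briefing = 8+11 = 19
ES_Rehearsal = max(EF_Ticketing=23, EF_Staff briefing=19) = 23; EF_Rehearsal = 23+4 = 27
Expected project duration μ = 27 days. Critical path: Marketing push → Ticketing → Rehearsal.

Variance along critical path = 1.778 + 7.111 + 0.444 = 9.333; σ = √9.333 = 3.055 days.
Z = (21 − 27) / 3.055 = -1.964
P(T ≤ 21) = Φ(-1.964) ≈ 0.025

0.025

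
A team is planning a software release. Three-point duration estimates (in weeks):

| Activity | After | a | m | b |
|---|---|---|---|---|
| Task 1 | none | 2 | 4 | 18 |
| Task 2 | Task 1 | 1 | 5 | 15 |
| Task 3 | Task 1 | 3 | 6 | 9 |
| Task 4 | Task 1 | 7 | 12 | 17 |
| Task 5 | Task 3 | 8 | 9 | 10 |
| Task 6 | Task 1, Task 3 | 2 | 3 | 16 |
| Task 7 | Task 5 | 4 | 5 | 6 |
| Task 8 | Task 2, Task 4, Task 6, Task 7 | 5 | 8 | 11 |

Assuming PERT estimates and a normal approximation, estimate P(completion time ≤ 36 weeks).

te_Task 1 = (2 + 4·4 + 18)/6 = 36/6 = 6; σ²_Task 1 = ((18−2)/6)² = 7.111
te_Task 2 = (1 + 4·5 + 15)/6 = 36/6 = 6; σ²_Task 2 = ((15−1)/6)² = 5.444
te_Task 3 = (3 + 4·6 + 9)/6 = 36/6 = 6; σ²_Task 3 = ((9−3)/6)² = 1.000
te_Task 4 = (7 + 4·12 + 17)/6 = 72/6 = 12; σ²_Task 4 = ((17−7)/6)² = 2.778
te_Task 5 = (8 + 4·9 + 10)/6 = 54/6 = 9; σ²_Task 5 = ((10−8)/6)² = 0.111
te_Task 6 = (2 + 4·3 + 16)/6 = 30/6 = 5; σ²_Task 6 = ((16−2)/6)² = 5.444
te_Task 7 = (4 + 4·5 + 6)/6 = 30/6 = 5; σ²_Task 7 = ((6−4)/6)² = 0.111
te_Task 8 = (5 + 4·8 + 11)/6 = 48/6 = 8; σ²_Task 8 = ((11−5)/6)² = 1.000

Forward pass:
ES_Task 1 = 0; EF_Task 1 = 6
ES_Task 2 = 6; EF_Task 2 = 6+6 = 12
ES_Task 3 = 6; EF_Task 3 = 6+6 = 12
ES_Task 4 = 6; EF_Task 4 = 6+12 = 18
ES_Task 5 = 12; EF_Task 5 = 12+9 = 21
ES_Task 6 = max(EF_Task 1=6, EF_Task 3=12) = 12; EF_Task 6 = 12+5 = 17
ES_Task 7 = 21; EF_Task 7 = 21+5 = 26
ES_Task 8 = max(EF_Task 2=12, EF_Task 4=18, EF_Task 6=17, EF_Task 7=26) = 26; EF_Task 8 = 26+8 = 34
Expected project duration μ = 34 weeks. Critical path: Task 1 → Task 3 → Task 5 → Task 7 → Task 8.

Variance along critical path = 7.111 + 1.000 + 0.111 + 0.111 + 1.000 = 9.333; σ = √9.333 = 3.055 weeks.
Z = (36 − 34) / 3.055 = 0.655
P(T ≤ 36) = Φ(0.655) ≈ 0.744

0.744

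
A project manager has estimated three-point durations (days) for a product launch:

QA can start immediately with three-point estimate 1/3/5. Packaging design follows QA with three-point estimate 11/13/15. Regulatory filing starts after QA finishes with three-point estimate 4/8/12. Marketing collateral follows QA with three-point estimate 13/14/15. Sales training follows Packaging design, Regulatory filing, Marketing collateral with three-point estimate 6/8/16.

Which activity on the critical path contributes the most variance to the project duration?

te_QA = (1 + 4·3 + 5)/6 = 18/6 = 3; σ²_QA = ((5−1)/6)² = 0.444
te_Packaging design = (11 + 4·13 + 15)/6 = 78/6 = 13; σ²_Packaging design = ((15−11)/6)² = 0.444
te_Regulatory filing = (4 + 4·8 + 12)/6 = 48/6 = 8; σ²_Regulatory filing = ((12−4)/6)² = 1.778
te_Marketing collateral = (13 + 4·14 + 15)/6 = 84/6 = 14; σ²_Marketing collateral = ((15−13)/6)² = 0.111
te_Sales training = (6 + 4·8 + 16)/6 = 54/6 = 9; σ²_Sales training = ((16−6)/6)² = 2.778

Forward pass:
ES_QA = 0; EF_QA = 3
ES_Packaging design = 3; EF_Packaging design = 3+13 = 16
ES_Regulatory filing = 3; EF_Regulatory filing = 3+8 = 11
ES_Marketing collateral = 3; EF_Marketing collateral = 3+14 = 17
ES_Sales training = max(EF_Packaging design=16, EF_Regulatory filing=11, EF_Marketing collateral=17) = 17; EF_Sales training = 17+9 = 26
Expected project duration μ = 26 days. Critical path: QA → Marketing collateral → Sales training.

Variances on critical path: σ²_QA=0.444, σ²_Marketing collateral=0.111, σ²_Sales training=2.778.
Largest is σ²_Sales training = 2.778.

Sales training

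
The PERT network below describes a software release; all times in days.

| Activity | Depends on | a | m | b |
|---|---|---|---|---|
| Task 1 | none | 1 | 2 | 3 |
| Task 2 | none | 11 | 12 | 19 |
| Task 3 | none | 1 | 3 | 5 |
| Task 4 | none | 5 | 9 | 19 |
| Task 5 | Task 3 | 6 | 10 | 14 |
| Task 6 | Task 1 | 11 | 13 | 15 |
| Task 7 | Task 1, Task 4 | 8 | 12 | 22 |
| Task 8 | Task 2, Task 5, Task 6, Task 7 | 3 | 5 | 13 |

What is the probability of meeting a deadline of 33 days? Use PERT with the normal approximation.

0.860

te_Task 1 = (1 + 4·2 + 3)/6 = 12/6 = 2; σ²_Task 1 = ((3−1)/6)² = 0.111
te_Task 2 = (11 + 4·12 + 19)/6 = 78/6 = 13; σ²_Task 2 = ((19−11)/6)² = 1.778
te_Task 3 = (1 + 4·3 + 5)/6 = 18/6 = 3; σ²_Task 3 = ((5−1)/6)² = 0.444
te_Task 4 = (5 + 4·9 + 19)/6 = 60/6 = 10; σ²_Task 4 = ((19−5)/6)² = 5.444
te_Task 5 = (6 + 4·10 + 14)/6 = 60/6 = 10; σ²_Task 5 = ((14−6)/6)² = 1.778
te_Task 6 = (11 + 4·13 + 15)/6 = 78/6 = 13; σ²_Task 6 = ((15−11)/6)² = 0.444
te_Task 7 = (8 + 4·12 + 22)/6 = 78/6 = 13; σ²_Task 7 = ((22−8)/6)² = 5.444
te_Task 8 = (3 + 4·5 + 13)/6 = 36/6 = 6; σ²_Task 8 = ((13−3)/6)² = 2.778

Forward pass:
ES_Task 1 = 0; EF_Task 1 = 2
ES_Task 2 = 0; EF_Task 2 = 13
ES_Task 3 = 0; EF_Task 3 = 3
ES_Task 4 = 0; EF_Task 4 = 10
ES_Task 5 = 3; EF_Task 5 = 3+10 = 13
ES_Task 6 = 2; EF_Task 6 = 2+13 = 15
ES_Task 7 = max(EF_Task 1=2, EF_Task 4=10) = 10; EF_Task 7 = 10+13 = 23
ES_Task 8 = max(EF_Task 2=13, EF_Task 5=13, EF_Task 6=15, EF_Task 7=23) = 23; EF_Task 8 = 23+6 = 29
Expected project duration μ = 29 days. Critical path: Task 4 → Task 7 → Task 8.

Variance along critical path = 5.444 + 5.444 + 2.778 = 13.667; σ = √13.667 = 3.697 days.
Z = (33 − 29) / 3.697 = 1.082
P(T ≤ 33) = Φ(1.082) ≈ 0.860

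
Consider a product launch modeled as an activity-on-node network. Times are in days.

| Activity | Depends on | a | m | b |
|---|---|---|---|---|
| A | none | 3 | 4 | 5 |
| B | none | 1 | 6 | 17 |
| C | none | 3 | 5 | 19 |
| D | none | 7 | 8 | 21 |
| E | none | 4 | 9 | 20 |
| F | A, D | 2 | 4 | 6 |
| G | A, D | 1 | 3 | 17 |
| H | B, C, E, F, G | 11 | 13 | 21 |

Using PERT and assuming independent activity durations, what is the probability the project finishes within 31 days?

te_A = (3 + 4·4 + 5)/6 = 24/6 = 4; σ²_A = ((5−3)/6)² = 0.111
te_B = (1 + 4·6 + 17)/6 = 42/6 = 7; σ²_B = ((17−1)/6)² = 7.111
te_C = (3 + 4·5 + 19)/6 = 42/6 = 7; σ²_C = ((19−3)/6)² = 7.111
te_D = (7 + 4·8 + 21)/6 = 60/6 = 10; σ²_D = ((21−7)/6)² = 5.444
te_E = (4 + 4·9 + 20)/6 = 60/6 = 10; σ²_E = ((20−4)/6)² = 7.111
te_F = (2 + 4·4 + 6)/6 = 24/6 = 4; σ²_F = ((6−2)/6)² = 0.444
te_G = (1 + 4·3 + 17)/6 = 30/6 = 5; σ²_G = ((17−1)/6)² = 7.111
te_H = (11 + 4·13 + 21)/6 = 84/6 = 14; σ²_H = ((21−11)/6)² = 2.778

Forward pass:
ES_A = 0; EF_A = 4
ES_B = 0; EF_B = 7
ES_C = 0; EF_C = 7
ES_D = 0; EF_D = 10
ES_E = 0; EF_E = 10
ES_F = max(EF_A=4, EF_D=10) = 10; EF_F = 10+4 = 14
ES_G = max(EF_A=4, EF_D=10) = 10; EF_G = 10+5 = 15
ES_H = max(EF_B=7, EF_C=7, EF_E=10, EF_F=14, EF_G=15) = 15; EF_H = 15+14 = 29
Expected project duration μ = 29 days. Critical path: D → G → H.

Variance along critical path = 5.444 + 7.111 + 2.778 = 15.333; σ = √15.333 = 3.916 days.
Z = (31 − 29) / 3.916 = 0.511
P(T ≤ 31) = Φ(0.511) ≈ 0.695

0.695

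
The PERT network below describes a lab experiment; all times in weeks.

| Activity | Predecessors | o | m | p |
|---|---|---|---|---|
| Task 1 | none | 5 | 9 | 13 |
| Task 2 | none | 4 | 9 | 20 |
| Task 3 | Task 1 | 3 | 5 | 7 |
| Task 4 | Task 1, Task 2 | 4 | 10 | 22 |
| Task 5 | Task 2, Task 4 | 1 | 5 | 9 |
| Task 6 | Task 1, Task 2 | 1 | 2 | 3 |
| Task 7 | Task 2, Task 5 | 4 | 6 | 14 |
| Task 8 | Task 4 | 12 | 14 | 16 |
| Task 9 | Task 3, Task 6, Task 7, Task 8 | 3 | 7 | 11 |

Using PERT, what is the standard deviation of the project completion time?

te_Task 1 = (5 + 4·9 + 13)/6 = 54/6 = 9; σ²_Task 1 = ((13−5)/6)² = 1.778
te_Task 2 = (4 + 4·9 + 20)/6 = 60/6 = 10; σ²_Task 2 = ((20−4)/6)² = 7.111
te_Task 3 = (3 + 4·5 + 7)/6 = 30/6 = 5; σ²_Task 3 = ((7−3)/6)² = 0.444
te_Task 4 = (4 + 4·10 + 22)/6 = 66/6 = 11; σ²_Task 4 = ((22−4)/6)² = 9.000
te_Task 5 = (1 + 4·5 + 9)/6 = 30/6 = 5; σ²_Task 5 = ((9−1)/6)² = 1.778
te_Task 6 = (1 + 4·2 + 3)/6 = 12/6 = 2; σ²_Task 6 = ((3−1)/6)² = 0.111
te_Task 7 = (4 + 4·6 + 14)/6 = 42/6 = 7; σ²_Task 7 = ((14−4)/6)² = 2.778
te_Task 8 = (12 + 4·14 + 16)/6 = 84/6 = 14; σ²_Task 8 = ((16−12)/6)² = 0.444
te_Task 9 = (3 + 4·7 + 11)/6 = 42/6 = 7; σ²_Task 9 = ((11−3)/6)² = 1.778

Forward pass:
ES_Task 1 = 0; EF_Task 1 = 9
ES_Task 2 = 0; EF_Task 2 = 10
ES_Task 3 = 9; EF_Task 3 = 9+5 = 14
ES_Task 4 = max(EF_Task 1=9, EF_Task 2=10) = 10; EF_Task 4 = 10+11 = 21
ES_Task 5 = max(EF_Task 2=10, EF_Task 4=21) = 21; EF_Task 5 = 21+5 = 26
ES_Task 6 = max(EF_Task 1=9, EF_Task 2=10) = 10; EF_Task 6 = 10+2 = 12
ES_Task 7 = max(EF_Task 2=10, EF_Task 5=26) = 26; EF_Task 7 = 26+7 = 33
ES_Task 8 = 21; EF_Task 8 = 21+14 = 35
ES_Task 9 = max(EF_Task 3=14, EF_Task 6=12, EF_Task 7=33, EF_Task 8=35) = 35; EF_Task 9 = 35+7 = 42
Expected project duration μ = 42 weeks. Critical path: Task 2 → Task 4 → Task 8 → Task 9.

Variance along critical path = 7.111 + 9.000 + 0.444 + 1.778 = 18.333
σ = √18.333 = 4.282 weeks

4.28 weeks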